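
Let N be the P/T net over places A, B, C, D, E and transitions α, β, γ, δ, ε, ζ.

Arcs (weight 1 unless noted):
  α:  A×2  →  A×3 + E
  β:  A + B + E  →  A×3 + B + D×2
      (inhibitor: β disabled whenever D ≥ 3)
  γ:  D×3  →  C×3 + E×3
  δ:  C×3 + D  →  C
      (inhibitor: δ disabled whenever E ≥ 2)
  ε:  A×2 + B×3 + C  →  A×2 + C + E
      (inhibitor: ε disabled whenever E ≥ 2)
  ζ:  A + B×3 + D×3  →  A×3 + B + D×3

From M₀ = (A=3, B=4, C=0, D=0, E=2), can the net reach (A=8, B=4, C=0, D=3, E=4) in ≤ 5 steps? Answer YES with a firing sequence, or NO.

NO — not reachable within 5 firings

depth 0: 1 marking
depth 1: 3 markings reached so far
depth 2: 6 markings reached so far
depth 3: 11 markings reached so far
depth 4: 18 markings reached so far
depth 5: 27 markings reached so far
target is not among the 27 markings reachable within 5 steps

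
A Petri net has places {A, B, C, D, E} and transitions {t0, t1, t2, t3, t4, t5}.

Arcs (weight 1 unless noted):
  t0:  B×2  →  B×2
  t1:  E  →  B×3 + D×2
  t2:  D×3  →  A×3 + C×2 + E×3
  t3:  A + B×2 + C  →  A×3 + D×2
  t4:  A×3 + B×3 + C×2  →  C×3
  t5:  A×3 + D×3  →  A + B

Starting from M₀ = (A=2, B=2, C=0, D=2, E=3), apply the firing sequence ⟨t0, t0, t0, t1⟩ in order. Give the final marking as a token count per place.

(A=2, B=5, C=0, D=4, E=2)

step 1: fire t0:  (A=2, B=2, C=0, D=2, E=3) → (A=2, B=2, C=0, D=2, E=3)
step 2: fire t0:  (A=2, B=2, C=0, D=2, E=3) → (A=2, B=2, C=0, D=2, E=3)
step 3: fire t0:  (A=2, B=2, C=0, D=2, E=3) → (A=2, B=2, C=0, D=2, E=3)
step 4: fire t1:  (A=2, B=2, C=0, D=2, E=3) → (A=2, B=5, C=0, D=4, E=2)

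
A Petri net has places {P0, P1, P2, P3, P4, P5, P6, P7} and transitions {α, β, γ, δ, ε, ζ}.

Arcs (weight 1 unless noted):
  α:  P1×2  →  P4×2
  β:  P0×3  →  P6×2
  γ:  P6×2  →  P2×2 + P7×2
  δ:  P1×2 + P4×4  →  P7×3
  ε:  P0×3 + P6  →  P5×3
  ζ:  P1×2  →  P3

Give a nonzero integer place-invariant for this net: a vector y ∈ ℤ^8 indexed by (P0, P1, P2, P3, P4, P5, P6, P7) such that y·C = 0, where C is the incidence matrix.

Incidence matrix C (rows=places, cols=transitions):
        α    β    γ    δ    ε    ζ
   P0   0   -3    0    0   -3    0
   P1  -2    0    0   -2    0   -2
   P2   0    0    2    0    0    0
   P3   0    0    0    0    0    1
   P4   2    0    0   -4    0    0
   P5   0    0    0    0    3    0
   P6   0    2   -2    0   -1    0
   P7   0    0    2    3    0    0

Candidate y = [2, 0, 3, 0, 0, 3, 3, 0]; check y·C column-wise:
  col α: 2·0 + 0·-2 + 3·0 + 0·2 + 3·0 + 3·0 = 0
  col β: 2·-3 + 3·0 + 3·0 + 3·2 = 0
  col γ: 2·0 + 3·2 + 3·0 + 3·-2 + 0·2 = 0
  col δ: 2·0 + 0·-2 + 3·0 + 0·-4 + 3·0 + 3·0 + 0·3 = 0
  col ε: 2·-3 + 3·0 + 3·3 + 3·-1 = 0
  col ζ: 2·0 + 0·-2 + 3·0 + 0·1 + 3·0 + 3·0 = 0

y = (P0:2, P1:0, P2:3, P3:0, P4:0, P5:3, P6:3, P7:0)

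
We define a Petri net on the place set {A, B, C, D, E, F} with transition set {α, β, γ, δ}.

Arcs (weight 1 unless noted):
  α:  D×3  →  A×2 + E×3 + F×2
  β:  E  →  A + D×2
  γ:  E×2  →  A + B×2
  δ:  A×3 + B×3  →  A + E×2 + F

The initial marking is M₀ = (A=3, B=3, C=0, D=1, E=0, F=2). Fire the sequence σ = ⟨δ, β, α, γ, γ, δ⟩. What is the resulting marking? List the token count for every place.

(A=4, B=1, C=0, D=0, E=2, F=6)

step 1: fire δ:  (A=3, B=3, C=0, D=1, E=0, F=2) → (A=1, B=0, C=0, D=1, E=2, F=3)
step 2: fire β:  (A=1, B=0, C=0, D=1, E=2, F=3) → (A=2, B=0, C=0, D=3, E=1, F=3)
step 3: fire α:  (A=2, B=0, C=0, D=3, E=1, F=3) → (A=4, B=0, C=0, D=0, E=4, F=5)
step 4: fire γ:  (A=4, B=0, C=0, D=0, E=4, F=5) → (A=5, B=2, C=0, D=0, E=2, F=5)
step 5: fire γ:  (A=5, B=2, C=0, D=0, E=2, F=5) → (A=6, B=4, C=0, D=0, E=0, F=5)
step 6: fire δ:  (A=6, B=4, C=0, D=0, E=0, F=5) → (A=4, B=1, C=0, D=0, E=2, F=6)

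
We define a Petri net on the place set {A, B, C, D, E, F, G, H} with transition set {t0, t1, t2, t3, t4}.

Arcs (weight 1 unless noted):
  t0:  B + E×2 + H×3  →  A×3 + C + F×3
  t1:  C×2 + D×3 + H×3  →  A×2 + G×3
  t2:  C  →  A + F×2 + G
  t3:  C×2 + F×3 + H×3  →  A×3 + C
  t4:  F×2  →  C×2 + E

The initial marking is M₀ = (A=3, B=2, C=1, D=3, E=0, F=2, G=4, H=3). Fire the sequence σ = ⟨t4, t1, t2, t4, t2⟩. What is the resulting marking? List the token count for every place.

(A=7, B=2, C=1, D=0, E=2, F=2, G=9, H=0)

step 1: fire t4:  (A=3, B=2, C=1, D=3, E=0, F=2, G=4, H=3) → (A=3, B=2, C=3, D=3, E=1, F=0, G=4, H=3)
step 2: fire t1:  (A=3, B=2, C=3, D=3, E=1, F=0, G=4, H=3) → (A=5, B=2, C=1, D=0, E=1, F=0, G=7, H=0)
step 3: fire t2:  (A=5, B=2, C=1, D=0, E=1, F=0, G=7, H=0) → (A=6, B=2, C=0, D=0, E=1, F=2, G=8, H=0)
step 4: fire t4:  (A=6, B=2, C=0, D=0, E=1, F=2, G=8, H=0) → (A=6, B=2, C=2, D=0, E=2, F=0, G=8, H=0)
step 5: fire t2:  (A=6, B=2, C=2, D=0, E=2, F=0, G=8, H=0) → (A=7, B=2, C=1, D=0, E=2, F=2, G=9, H=0)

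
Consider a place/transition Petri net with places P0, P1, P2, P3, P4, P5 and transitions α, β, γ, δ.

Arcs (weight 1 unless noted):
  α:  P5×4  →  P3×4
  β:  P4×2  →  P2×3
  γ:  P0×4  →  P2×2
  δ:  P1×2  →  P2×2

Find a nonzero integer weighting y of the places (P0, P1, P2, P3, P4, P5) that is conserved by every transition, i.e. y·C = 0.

Incidence matrix C (rows=places, cols=transitions):
        α    β    γ    δ
   P0   0    0   -4    0
   P1   0    0    0   -2
   P2   0    3    2    2
   P3   4    0    0    0
   P4   0   -2    0    0
   P5  -4    0    0    0

Candidate y = [1, 2, 2, 0, 3, 0]; check y·C column-wise:
  col α: 1·0 + 2·0 + 2·0 + 0·4 + 3·0 + 0·-4 = 0
  col β: 1·0 + 2·0 + 2·3 + 3·-2 = 0
  col γ: 1·-4 + 2·0 + 2·2 + 3·0 = 0
  col δ: 1·0 + 2·-2 + 2·2 + 3·0 = 0

y = (P0:1, P1:2, P2:2, P3:0, P4:3, P5:0)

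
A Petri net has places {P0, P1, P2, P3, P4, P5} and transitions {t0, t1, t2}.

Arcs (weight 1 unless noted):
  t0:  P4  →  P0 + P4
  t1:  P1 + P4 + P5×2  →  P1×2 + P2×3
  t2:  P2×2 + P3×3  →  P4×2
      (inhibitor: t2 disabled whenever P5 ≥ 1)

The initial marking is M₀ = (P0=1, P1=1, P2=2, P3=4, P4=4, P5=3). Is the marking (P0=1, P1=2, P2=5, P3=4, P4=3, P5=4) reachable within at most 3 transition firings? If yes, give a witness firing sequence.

depth 0: 1 marking
depth 1: 3 markings reached so far
depth 2: 5 markings reached so far
depth 3: 7 markings reached so far
target is not among the 7 markings reachable within 3 steps

NO — not reachable within 3 firings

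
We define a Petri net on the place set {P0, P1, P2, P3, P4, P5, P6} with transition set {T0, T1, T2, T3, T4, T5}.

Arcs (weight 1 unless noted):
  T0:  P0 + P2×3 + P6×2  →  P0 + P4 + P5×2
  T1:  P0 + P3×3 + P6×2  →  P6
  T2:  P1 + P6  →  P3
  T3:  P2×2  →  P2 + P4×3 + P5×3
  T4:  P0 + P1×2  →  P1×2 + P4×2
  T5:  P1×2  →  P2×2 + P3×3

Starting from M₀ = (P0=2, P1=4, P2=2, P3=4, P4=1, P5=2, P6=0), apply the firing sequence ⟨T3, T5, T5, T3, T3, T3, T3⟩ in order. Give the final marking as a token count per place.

(P0=2, P1=0, P2=1, P3=10, P4=16, P5=17, P6=0)

step 1: fire T3:  (P0=2, P1=4, P2=2, P3=4, P4=1, P5=2, P6=0) → (P0=2, P1=4, P2=1, P3=4, P4=4, P5=5, P6=0)
step 2: fire T5:  (P0=2, P1=4, P2=1, P3=4, P4=4, P5=5, P6=0) → (P0=2, P1=2, P2=3, P3=7, P4=4, P5=5, P6=0)
step 3: fire T5:  (P0=2, P1=2, P2=3, P3=7, P4=4, P5=5, P6=0) → (P0=2, P1=0, P2=5, P3=10, P4=4, P5=5, P6=0)
step 4: fire T3:  (P0=2, P1=0, P2=5, P3=10, P4=4, P5=5, P6=0) → (P0=2, P1=0, P2=4, P3=10, P4=7, P5=8, P6=0)
step 5: fire T3:  (P0=2, P1=0, P2=4, P3=10, P4=7, P5=8, P6=0) → (P0=2, P1=0, P2=3, P3=10, P4=10, P5=11, P6=0)
step 6: fire T3:  (P0=2, P1=0, P2=3, P3=10, P4=10, P5=11, P6=0) → (P0=2, P1=0, P2=2, P3=10, P4=13, P5=14, P6=0)
step 7: fire T3:  (P0=2, P1=0, P2=2, P3=10, P4=13, P5=14, P6=0) → (P0=2, P1=0, P2=1, P3=10, P4=16, P5=17, P6=0)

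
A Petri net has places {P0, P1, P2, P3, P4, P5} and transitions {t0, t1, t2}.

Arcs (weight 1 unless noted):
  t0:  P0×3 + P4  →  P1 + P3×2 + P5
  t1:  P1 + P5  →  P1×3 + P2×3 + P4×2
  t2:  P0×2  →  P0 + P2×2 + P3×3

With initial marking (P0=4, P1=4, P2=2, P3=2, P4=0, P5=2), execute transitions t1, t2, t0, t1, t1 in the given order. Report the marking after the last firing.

(P0=0, P1=11, P2=13, P3=7, P4=5, P5=0)

step 1: fire t1:  (P0=4, P1=4, P2=2, P3=2, P4=0, P5=2) → (P0=4, P1=6, P2=5, P3=2, P4=2, P5=1)
step 2: fire t2:  (P0=4, P1=6, P2=5, P3=2, P4=2, P5=1) → (P0=3, P1=6, P2=7, P3=5, P4=2, P5=1)
step 3: fire t0:  (P0=3, P1=6, P2=7, P3=5, P4=2, P5=1) → (P0=0, P1=7, P2=7, P3=7, P4=1, P5=2)
step 4: fire t1:  (P0=0, P1=7, P2=7, P3=7, P4=1, P5=2) → (P0=0, P1=9, P2=10, P3=7, P4=3, P5=1)
step 5: fire t1:  (P0=0, P1=9, P2=10, P3=7, P4=3, P5=1) → (P0=0, P1=11, P2=13, P3=7, P4=5, P5=0)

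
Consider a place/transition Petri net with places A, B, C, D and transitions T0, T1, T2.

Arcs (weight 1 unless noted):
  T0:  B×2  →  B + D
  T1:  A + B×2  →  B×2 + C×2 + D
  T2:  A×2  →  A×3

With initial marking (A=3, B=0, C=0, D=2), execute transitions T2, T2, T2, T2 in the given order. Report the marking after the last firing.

step 1: fire T2:  (A=3, B=0, C=0, D=2) → (A=4, B=0, C=0, D=2)
step 2: fire T2:  (A=4, B=0, C=0, D=2) → (A=5, B=0, C=0, D=2)
step 3: fire T2:  (A=5, B=0, C=0, D=2) → (A=6, B=0, C=0, D=2)
step 4: fire T2:  (A=6, B=0, C=0, D=2) → (A=7, B=0, C=0, D=2)

(A=7, B=0, C=0, D=2)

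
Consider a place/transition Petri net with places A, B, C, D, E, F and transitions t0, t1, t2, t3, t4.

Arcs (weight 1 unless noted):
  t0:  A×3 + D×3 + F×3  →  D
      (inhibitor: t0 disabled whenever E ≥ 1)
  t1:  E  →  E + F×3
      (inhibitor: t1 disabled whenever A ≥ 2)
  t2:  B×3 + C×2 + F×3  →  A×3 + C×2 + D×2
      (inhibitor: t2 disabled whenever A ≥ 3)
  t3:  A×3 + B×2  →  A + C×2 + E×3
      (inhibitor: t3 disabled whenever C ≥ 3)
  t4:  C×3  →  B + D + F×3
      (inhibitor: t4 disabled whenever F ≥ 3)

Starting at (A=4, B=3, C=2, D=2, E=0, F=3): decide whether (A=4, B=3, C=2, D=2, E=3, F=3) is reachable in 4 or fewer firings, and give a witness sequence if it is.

depth 0: 1 marking
depth 1: 2 markings reached so far
depth 2: 2 markings reached so far
(frontier empty at depth 2; search complete)
target is not among the 2 markings reachable within 4 steps

NO — not reachable within 4 firings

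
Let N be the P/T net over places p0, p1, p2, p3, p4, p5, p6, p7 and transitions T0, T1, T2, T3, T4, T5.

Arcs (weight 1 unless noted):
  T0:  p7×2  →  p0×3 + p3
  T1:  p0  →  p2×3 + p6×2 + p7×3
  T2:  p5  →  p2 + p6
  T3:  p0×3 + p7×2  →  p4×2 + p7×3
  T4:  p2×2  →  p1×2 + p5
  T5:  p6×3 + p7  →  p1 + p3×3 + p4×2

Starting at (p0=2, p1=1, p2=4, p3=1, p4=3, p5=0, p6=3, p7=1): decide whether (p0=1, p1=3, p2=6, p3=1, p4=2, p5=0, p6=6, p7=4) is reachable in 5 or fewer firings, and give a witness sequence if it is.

depth 0: 1 marking
depth 1: 4 markings reached so far
depth 2: 11 markings reached so far
depth 3: 24 markings reached so far
depth 4: 46 markings reached so far
depth 5: 83 markings reached so far
target is not among the 83 markings reachable within 5 steps

NO — not reachable within 5 firings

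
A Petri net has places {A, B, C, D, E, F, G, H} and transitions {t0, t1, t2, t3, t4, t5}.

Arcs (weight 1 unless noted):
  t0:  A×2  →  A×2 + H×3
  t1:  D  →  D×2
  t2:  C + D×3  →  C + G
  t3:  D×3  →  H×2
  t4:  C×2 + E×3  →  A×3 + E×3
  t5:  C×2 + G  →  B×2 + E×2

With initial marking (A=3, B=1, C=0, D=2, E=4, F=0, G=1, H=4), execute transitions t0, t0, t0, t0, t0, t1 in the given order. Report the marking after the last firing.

(A=3, B=1, C=0, D=3, E=4, F=0, G=1, H=19)

step 1: fire t0:  (A=3, B=1, C=0, D=2, E=4, F=0, G=1, H=4) → (A=3, B=1, C=0, D=2, E=4, F=0, G=1, H=7)
step 2: fire t0:  (A=3, B=1, C=0, D=2, E=4, F=0, G=1, H=7) → (A=3, B=1, C=0, D=2, E=4, F=0, G=1, H=10)
step 3: fire t0:  (A=3, B=1, C=0, D=2, E=4, F=0, G=1, H=10) → (A=3, B=1, C=0, D=2, E=4, F=0, G=1, H=13)
step 4: fire t0:  (A=3, B=1, C=0, D=2, E=4, F=0, G=1, H=13) → (A=3, B=1, C=0, D=2, E=4, F=0, G=1, H=16)
step 5: fire t0:  (A=3, B=1, C=0, D=2, E=4, F=0, G=1, H=16) → (A=3, B=1, C=0, D=2, E=4, F=0, G=1, H=19)
step 6: fire t1:  (A=3, B=1, C=0, D=2, E=4, F=0, G=1, H=19) → (A=3, B=1, C=0, D=3, E=4, F=0, G=1, H=19)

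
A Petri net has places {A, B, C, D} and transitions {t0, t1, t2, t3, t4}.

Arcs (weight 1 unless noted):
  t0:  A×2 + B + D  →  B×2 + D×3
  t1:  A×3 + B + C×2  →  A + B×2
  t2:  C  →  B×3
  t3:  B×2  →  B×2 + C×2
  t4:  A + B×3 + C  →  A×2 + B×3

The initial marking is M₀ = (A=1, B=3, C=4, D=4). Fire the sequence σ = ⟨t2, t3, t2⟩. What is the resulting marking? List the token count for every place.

step 1: fire t2:  (A=1, B=3, C=4, D=4) → (A=1, B=6, C=3, D=4)
step 2: fire t3:  (A=1, B=6, C=3, D=4) → (A=1, B=6, C=5, D=4)
step 3: fire t2:  (A=1, B=6, C=5, D=4) → (A=1, B=9, C=4, D=4)

(A=1, B=9, C=4, D=4)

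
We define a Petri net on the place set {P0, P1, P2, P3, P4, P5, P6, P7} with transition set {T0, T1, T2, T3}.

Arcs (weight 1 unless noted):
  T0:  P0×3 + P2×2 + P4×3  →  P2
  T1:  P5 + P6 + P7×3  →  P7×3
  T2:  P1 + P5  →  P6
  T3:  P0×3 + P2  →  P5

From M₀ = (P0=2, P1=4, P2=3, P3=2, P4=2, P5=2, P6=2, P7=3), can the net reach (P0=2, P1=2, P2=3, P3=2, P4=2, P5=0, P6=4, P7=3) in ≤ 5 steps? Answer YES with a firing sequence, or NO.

step 1: fire T2:  (P0=2, P1=4, P2=3, P3=2, P4=2, P5=2, P6=2, P7=3) → (P0=2, P1=3, P2=3, P3=2, P4=2, P5=1, P6=3, P7=3)
step 2: fire T2:  (P0=2, P1=3, P2=3, P3=2, P4=2, P5=1, P6=3, P7=3) → (P0=2, P1=2, P2=3, P3=2, P4=2, P5=0, P6=4, P7=3)

YES — reachable via ⟨T2, T2⟩ (2 firings)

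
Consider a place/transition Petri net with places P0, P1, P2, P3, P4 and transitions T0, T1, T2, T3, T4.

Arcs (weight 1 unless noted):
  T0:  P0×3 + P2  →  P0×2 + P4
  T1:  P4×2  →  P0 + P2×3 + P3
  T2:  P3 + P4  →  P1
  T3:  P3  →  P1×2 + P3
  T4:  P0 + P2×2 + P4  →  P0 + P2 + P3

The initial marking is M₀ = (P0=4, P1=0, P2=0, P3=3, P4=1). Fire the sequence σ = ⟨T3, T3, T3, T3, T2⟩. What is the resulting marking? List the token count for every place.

step 1: fire T3:  (P0=4, P1=0, P2=0, P3=3, P4=1) → (P0=4, P1=2, P2=0, P3=3, P4=1)
step 2: fire T3:  (P0=4, P1=2, P2=0, P3=3, P4=1) → (P0=4, P1=4, P2=0, P3=3, P4=1)
step 3: fire T3:  (P0=4, P1=4, P2=0, P3=3, P4=1) → (P0=4, P1=6, P2=0, P3=3, P4=1)
step 4: fire T3:  (P0=4, P1=6, P2=0, P3=3, P4=1) → (P0=4, P1=8, P2=0, P3=3, P4=1)
step 5: fire T2:  (P0=4, P1=8, P2=0, P3=3, P4=1) → (P0=4, P1=9, P2=0, P3=2, P4=0)

(P0=4, P1=9, P2=0, P3=2, P4=0)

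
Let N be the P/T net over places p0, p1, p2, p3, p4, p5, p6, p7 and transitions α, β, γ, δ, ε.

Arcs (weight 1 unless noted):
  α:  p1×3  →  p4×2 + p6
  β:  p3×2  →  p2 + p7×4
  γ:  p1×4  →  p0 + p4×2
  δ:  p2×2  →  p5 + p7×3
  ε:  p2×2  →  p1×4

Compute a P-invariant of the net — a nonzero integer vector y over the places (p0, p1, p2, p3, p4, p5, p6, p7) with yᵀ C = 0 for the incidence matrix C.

y = (p0:2, p1:2, p2:4, p3:2, p4:3, p5:8, p6:0, p7:0)

Incidence matrix C (rows=places, cols=transitions):
        α    β    γ    δ    ε
   p0   0    0    1    0    0
   p1  -3    0   -4    0    4
   p2   0    1    0   -2   -2
   p3   0   -2    0    0    0
   p4   2    0    2    0    0
   p5   0    0    0    1    0
   p6   1    0    0    0    0
   p7   0    4    0    3    0

Candidate y = [2, 2, 4, 2, 3, 8, 0, 0]; check y·C column-wise:
  col α: 2·0 + 2·-3 + 4·0 + 2·0 + 3·2 + 8·0 + 0·1 = 0
  col β: 2·0 + 2·0 + 4·1 + 2·-2 + 3·0 + 8·0 + 0·4 = 0
  col γ: 2·1 + 2·-4 + 4·0 + 2·0 + 3·2 + 8·0 = 0
  col δ: 2·0 + 2·0 + 4·-2 + 2·0 + 3·0 + 8·1 + 0·3 = 0
  col ε: 2·0 + 2·4 + 4·-2 + 2·0 + 3·0 + 8·0 = 0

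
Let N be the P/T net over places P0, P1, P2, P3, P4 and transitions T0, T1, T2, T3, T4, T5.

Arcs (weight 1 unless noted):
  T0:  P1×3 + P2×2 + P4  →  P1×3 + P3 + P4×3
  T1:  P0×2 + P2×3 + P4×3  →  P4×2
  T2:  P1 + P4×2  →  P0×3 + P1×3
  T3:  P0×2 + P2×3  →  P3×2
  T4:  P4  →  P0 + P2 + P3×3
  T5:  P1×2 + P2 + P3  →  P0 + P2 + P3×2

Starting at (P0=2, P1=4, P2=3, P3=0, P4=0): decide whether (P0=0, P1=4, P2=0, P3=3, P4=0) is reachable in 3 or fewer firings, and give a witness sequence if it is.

NO — not reachable within 3 firings

depth 0: 1 marking
depth 1: 2 markings reached so far
depth 2: 2 markings reached so far
(frontier empty at depth 2; search complete)
target is not among the 2 markings reachable within 3 steps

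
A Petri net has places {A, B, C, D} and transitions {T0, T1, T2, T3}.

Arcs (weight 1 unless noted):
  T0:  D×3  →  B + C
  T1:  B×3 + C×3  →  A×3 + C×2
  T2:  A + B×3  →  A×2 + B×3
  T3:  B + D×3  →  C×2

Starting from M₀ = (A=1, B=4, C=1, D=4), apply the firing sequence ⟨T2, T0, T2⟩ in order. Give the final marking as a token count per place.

(A=3, B=5, C=2, D=1)

step 1: fire T2:  (A=1, B=4, C=1, D=4) → (A=2, B=4, C=1, D=4)
step 2: fire T0:  (A=2, B=4, C=1, D=4) → (A=2, B=5, C=2, D=1)
step 3: fire T2:  (A=2, B=5, C=2, D=1) → (A=3, B=5, C=2, D=1)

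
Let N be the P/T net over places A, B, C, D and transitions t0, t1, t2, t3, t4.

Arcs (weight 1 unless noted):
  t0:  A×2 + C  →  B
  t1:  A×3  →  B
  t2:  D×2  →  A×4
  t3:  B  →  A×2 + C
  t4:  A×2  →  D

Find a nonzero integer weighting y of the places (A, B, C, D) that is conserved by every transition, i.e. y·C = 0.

y = (A:1, B:3, C:1, D:2)

Incidence matrix C (rows=places, cols=transitions):
       t0   t1   t2   t3   t4
    A  -2   -3    4    2   -2
    B   1    1    0   -1    0
    C  -1    0    0    1    0
    D   0    0   -2    0    1

Candidate y = [1, 3, 1, 2]; check y·C column-wise:
  col t0: 1·-2 + 3·1 + 1·-1 + 2·0 = 0
  col t1: 1·-3 + 3·1 + 1·0 + 2·0 = 0
  col t2: 1·4 + 3·0 + 1·0 + 2·-2 = 0
  col t3: 1·2 + 3·-1 + 1·1 + 2·0 = 0
  col t4: 1·-2 + 3·0 + 1·0 + 2·1 = 0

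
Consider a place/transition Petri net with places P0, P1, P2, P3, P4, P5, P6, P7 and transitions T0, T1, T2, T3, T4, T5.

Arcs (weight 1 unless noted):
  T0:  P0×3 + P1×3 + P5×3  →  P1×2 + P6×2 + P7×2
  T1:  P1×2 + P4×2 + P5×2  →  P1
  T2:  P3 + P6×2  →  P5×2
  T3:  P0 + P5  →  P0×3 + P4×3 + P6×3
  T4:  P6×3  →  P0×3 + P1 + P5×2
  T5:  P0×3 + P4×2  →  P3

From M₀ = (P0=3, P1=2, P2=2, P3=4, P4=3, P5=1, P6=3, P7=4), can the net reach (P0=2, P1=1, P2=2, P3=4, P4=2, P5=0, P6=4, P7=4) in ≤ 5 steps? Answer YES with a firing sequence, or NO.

YES — reachable via ⟨T2, T1, T3, T5⟩ (4 firings)

step 1: fire T2:  (P0=3, P1=2, P2=2, P3=4, P4=3, P5=1, P6=3, P7=4) → (P0=3, P1=2, P2=2, P3=3, P4=3, P5=3, P6=1, P7=4)
step 2: fire T1:  (P0=3, P1=2, P2=2, P3=3, P4=3, P5=3, P6=1, P7=4) → (P0=3, P1=1, P2=2, P3=3, P4=1, P5=1, P6=1, P7=4)
step 3: fire T3:  (P0=3, P1=1, P2=2, P3=3, P4=1, P5=1, P6=1, P7=4) → (P0=5, P1=1, P2=2, P3=3, P4=4, P5=0, P6=4, P7=4)
step 4: fire T5:  (P0=5, P1=1, P2=2, P3=3, P4=4, P5=0, P6=4, P7=4) → (P0=2, P1=1, P2=2, P3=4, P4=2, P5=0, P6=4, P7=4)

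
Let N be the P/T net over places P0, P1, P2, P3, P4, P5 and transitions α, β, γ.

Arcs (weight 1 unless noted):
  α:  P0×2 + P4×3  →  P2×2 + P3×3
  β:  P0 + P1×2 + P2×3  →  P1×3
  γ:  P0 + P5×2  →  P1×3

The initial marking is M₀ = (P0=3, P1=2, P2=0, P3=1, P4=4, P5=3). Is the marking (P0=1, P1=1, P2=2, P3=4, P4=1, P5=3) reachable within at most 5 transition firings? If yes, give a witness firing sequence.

depth 0: 1 marking
depth 1: 3 markings reached so far
depth 2: 4 markings reached so far
depth 3: 4 markings reached so far
(frontier empty at depth 3; search complete)
target is not among the 4 markings reachable within 5 steps

NO — not reachable within 5 firings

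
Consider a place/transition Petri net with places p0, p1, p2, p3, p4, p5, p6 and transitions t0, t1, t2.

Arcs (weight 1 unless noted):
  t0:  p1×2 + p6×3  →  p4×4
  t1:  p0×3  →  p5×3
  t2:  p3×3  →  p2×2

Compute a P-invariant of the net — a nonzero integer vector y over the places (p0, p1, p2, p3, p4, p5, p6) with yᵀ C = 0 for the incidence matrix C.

y = (p0:0, p1:0, p2:3, p3:2, p4:0, p5:0, p6:0)

Incidence matrix C (rows=places, cols=transitions):
       t0   t1   t2
   p0   0   -3    0
   p1  -2    0    0
   p2   0    0    2
   p3   0    0   -3
   p4   4    0    0
   p5   0    3    0
   p6  -3    0    0

Candidate y = [0, 0, 3, 2, 0, 0, 0]; check y·C column-wise:
  col t0: 0·-2 + 3·0 + 2·0 + 0·4 + 0·-3 = 0
  col t1: 0·-3 + 3·0 + 2·0 + 0·3 = 0
  col t2: 3·2 + 2·-3 = 0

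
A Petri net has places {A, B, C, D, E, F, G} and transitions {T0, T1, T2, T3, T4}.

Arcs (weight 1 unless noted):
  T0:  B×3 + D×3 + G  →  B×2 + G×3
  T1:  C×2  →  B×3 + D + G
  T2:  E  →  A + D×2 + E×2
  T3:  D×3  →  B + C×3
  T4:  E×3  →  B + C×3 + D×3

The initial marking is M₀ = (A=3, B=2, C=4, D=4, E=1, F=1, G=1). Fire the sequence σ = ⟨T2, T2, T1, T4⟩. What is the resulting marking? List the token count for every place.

step 1: fire T2:  (A=3, B=2, C=4, D=4, E=1, F=1, G=1) → (A=4, B=2, C=4, D=6, E=2, F=1, G=1)
step 2: fire T2:  (A=4, B=2, C=4, D=6, E=2, F=1, G=1) → (A=5, B=2, C=4, D=8, E=3, F=1, G=1)
step 3: fire T1:  (A=5, B=2, C=4, D=8, E=3, F=1, G=1) → (A=5, B=5, C=2, D=9, E=3, F=1, G=2)
step 4: fire T4:  (A=5, B=5, C=2, D=9, E=3, F=1, G=2) → (A=5, B=6, C=5, D=12, E=0, F=1, G=2)

(A=5, B=6, C=5, D=12, E=0, F=1, G=2)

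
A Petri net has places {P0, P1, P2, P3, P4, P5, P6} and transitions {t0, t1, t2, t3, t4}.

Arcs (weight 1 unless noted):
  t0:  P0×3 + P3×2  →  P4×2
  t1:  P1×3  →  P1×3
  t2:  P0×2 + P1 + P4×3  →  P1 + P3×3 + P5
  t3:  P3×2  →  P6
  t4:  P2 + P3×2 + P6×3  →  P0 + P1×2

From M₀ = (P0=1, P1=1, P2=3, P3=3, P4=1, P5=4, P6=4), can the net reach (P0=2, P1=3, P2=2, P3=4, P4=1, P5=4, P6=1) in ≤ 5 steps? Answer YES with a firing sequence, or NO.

depth 0: 1 marking
depth 1: 3 markings reached so far
depth 2: 3 markings reached so far
(frontier empty at depth 2; search complete)
target is not among the 3 markings reachable within 5 steps

NO — not reachable within 5 firings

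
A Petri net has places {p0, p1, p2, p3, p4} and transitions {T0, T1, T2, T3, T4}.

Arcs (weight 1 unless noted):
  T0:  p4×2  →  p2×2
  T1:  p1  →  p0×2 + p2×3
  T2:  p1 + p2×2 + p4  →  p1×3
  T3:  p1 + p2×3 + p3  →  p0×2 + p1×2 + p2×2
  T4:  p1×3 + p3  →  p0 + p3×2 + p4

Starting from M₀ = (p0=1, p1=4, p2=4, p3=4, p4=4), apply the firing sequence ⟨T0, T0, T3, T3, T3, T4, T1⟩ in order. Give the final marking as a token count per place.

(p0=10, p1=3, p2=8, p3=2, p4=1)

step 1: fire T0:  (p0=1, p1=4, p2=4, p3=4, p4=4) → (p0=1, p1=4, p2=6, p3=4, p4=2)
step 2: fire T0:  (p0=1, p1=4, p2=6, p3=4, p4=2) → (p0=1, p1=4, p2=8, p3=4, p4=0)
step 3: fire T3:  (p0=1, p1=4, p2=8, p3=4, p4=0) → (p0=3, p1=5, p2=7, p3=3, p4=0)
step 4: fire T3:  (p0=3, p1=5, p2=7, p3=3, p4=0) → (p0=5, p1=6, p2=6, p3=2, p4=0)
step 5: fire T3:  (p0=5, p1=6, p2=6, p3=2, p4=0) → (p0=7, p1=7, p2=5, p3=1, p4=0)
step 6: fire T4:  (p0=7, p1=7, p2=5, p3=1, p4=0) → (p0=8, p1=4, p2=5, p3=2, p4=1)
step 7: fire T1:  (p0=8, p1=4, p2=5, p3=2, p4=1) → (p0=10, p1=3, p2=8, p3=2, p4=1)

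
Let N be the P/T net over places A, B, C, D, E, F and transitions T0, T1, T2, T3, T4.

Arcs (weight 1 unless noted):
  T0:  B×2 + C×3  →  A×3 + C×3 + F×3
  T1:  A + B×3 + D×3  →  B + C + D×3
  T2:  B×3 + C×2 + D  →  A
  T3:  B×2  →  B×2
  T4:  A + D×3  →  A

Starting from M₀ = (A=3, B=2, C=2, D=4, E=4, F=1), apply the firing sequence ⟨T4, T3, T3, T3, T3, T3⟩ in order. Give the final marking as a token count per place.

step 1: fire T4:  (A=3, B=2, C=2, D=4, E=4, F=1) → (A=3, B=2, C=2, D=1, E=4, F=1)
step 2: fire T3:  (A=3, B=2, C=2, D=1, E=4, F=1) → (A=3, B=2, C=2, D=1, E=4, F=1)
step 3: fire T3:  (A=3, B=2, C=2, D=1, E=4, F=1) → (A=3, B=2, C=2, D=1, E=4, F=1)
step 4: fire T3:  (A=3, B=2, C=2, D=1, E=4, F=1) → (A=3, B=2, C=2, D=1, E=4, F=1)
step 5: fire T3:  (A=3, B=2, C=2, D=1, E=4, F=1) → (A=3, B=2, C=2, D=1, E=4, F=1)
step 6: fire T3:  (A=3, B=2, C=2, D=1, E=4, F=1) → (A=3, B=2, C=2, D=1, E=4, F=1)

(A=3, B=2, C=2, D=1, E=4, F=1)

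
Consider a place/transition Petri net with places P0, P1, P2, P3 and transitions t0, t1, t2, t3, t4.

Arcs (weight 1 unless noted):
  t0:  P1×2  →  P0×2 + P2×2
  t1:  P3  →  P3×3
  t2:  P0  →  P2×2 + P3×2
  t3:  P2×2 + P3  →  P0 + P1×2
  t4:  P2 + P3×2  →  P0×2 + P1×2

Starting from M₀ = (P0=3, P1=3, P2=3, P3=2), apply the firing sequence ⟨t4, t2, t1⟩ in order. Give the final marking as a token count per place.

(P0=4, P1=5, P2=4, P3=4)

step 1: fire t4:  (P0=3, P1=3, P2=3, P3=2) → (P0=5, P1=5, P2=2, P3=0)
step 2: fire t2:  (P0=5, P1=5, P2=2, P3=0) → (P0=4, P1=5, P2=4, P3=2)
step 3: fire t1:  (P0=4, P1=5, P2=4, P3=2) → (P0=4, P1=5, P2=4, P3=4)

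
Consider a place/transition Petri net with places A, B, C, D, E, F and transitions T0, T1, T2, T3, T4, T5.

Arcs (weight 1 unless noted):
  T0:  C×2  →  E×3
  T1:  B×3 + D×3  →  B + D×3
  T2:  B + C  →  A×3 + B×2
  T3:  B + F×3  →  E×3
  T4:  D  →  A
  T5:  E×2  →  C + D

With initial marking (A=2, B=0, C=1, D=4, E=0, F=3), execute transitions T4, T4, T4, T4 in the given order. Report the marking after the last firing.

step 1: fire T4:  (A=2, B=0, C=1, D=4, E=0, F=3) → (A=3, B=0, C=1, D=3, E=0, F=3)
step 2: fire T4:  (A=3, B=0, C=1, D=3, E=0, F=3) → (A=4, B=0, C=1, D=2, E=0, F=3)
step 3: fire T4:  (A=4, B=0, C=1, D=2, E=0, F=3) → (A=5, B=0, C=1, D=1, E=0, F=3)
step 4: fire T4:  (A=5, B=0, C=1, D=1, E=0, F=3) → (A=6, B=0, C=1, D=0, E=0, F=3)

(A=6, B=0, C=1, D=0, E=0, F=3)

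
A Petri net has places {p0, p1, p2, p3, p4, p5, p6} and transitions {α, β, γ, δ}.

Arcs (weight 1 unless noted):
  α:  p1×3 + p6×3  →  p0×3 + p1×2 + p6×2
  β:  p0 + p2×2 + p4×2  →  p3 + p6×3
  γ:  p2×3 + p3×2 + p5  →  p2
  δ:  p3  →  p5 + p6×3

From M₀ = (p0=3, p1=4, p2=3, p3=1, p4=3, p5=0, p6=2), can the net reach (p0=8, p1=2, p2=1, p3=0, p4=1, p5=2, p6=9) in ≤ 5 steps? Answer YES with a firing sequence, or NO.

step 1: fire β:  (p0=3, p1=4, p2=3, p3=1, p4=3, p5=0, p6=2) → (p0=2, p1=4, p2=1, p3=2, p4=1, p5=0, p6=5)
step 2: fire α:  (p0=2, p1=4, p2=1, p3=2, p4=1, p5=0, p6=5) → (p0=5, p1=3, p2=1, p3=2, p4=1, p5=0, p6=4)
step 3: fire α:  (p0=5, p1=3, p2=1, p3=2, p4=1, p5=0, p6=4) → (p0=8, p1=2, p2=1, p3=2, p4=1, p5=0, p6=3)
step 4: fire δ:  (p0=8, p1=2, p2=1, p3=2, p4=1, p5=0, p6=3) → (p0=8, p1=2, p2=1, p3=1, p4=1, p5=1, p6=6)
step 5: fire δ:  (p0=8, p1=2, p2=1, p3=1, p4=1, p5=1, p6=6) → (p0=8, p1=2, p2=1, p3=0, p4=1, p5=2, p6=9)

YES — reachable via ⟨β, α, α, δ, δ⟩ (5 firings)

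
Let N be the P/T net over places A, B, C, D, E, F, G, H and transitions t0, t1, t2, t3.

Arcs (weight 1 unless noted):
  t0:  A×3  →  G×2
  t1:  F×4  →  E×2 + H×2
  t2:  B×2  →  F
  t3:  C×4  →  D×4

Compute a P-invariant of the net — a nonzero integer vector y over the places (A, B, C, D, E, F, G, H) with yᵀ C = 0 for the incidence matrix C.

y = (A:0, B:0, C:1, D:1, E:0, F:0, G:0, H:0)

Incidence matrix C (rows=places, cols=transitions):
       t0   t1   t2   t3
    A  -3    0    0    0
    B   0    0   -2    0
    C   0    0    0   -4
    D   0    0    0    4
    E   0    2    0    0
    F   0   -4    1    0
    G   2    0    0    0
    H   0    2    0    0

Candidate y = [0, 0, 1, 1, 0, 0, 0, 0]; check y·C column-wise:
  col t0: 0·-3 + 1·0 + 1·0 + 0·2 = 0
  col t1: 1·0 + 1·0 + 0·2 + 0·-4 + 0·2 = 0
  col t2: 0·-2 + 1·0 + 1·0 + 0·1 = 0
  col t3: 1·-4 + 1·4 = 0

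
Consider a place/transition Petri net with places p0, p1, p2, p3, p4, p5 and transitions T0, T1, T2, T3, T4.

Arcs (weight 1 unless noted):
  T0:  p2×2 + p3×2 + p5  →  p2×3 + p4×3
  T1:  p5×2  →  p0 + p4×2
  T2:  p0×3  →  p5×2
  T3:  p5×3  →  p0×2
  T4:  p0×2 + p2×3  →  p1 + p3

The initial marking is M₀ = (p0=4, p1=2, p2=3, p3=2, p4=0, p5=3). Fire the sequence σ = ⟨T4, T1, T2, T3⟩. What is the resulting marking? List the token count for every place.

(p0=2, p1=3, p2=0, p3=3, p4=2, p5=0)

step 1: fire T4:  (p0=4, p1=2, p2=3, p3=2, p4=0, p5=3) → (p0=2, p1=3, p2=0, p3=3, p4=0, p5=3)
step 2: fire T1:  (p0=2, p1=3, p2=0, p3=3, p4=0, p5=3) → (p0=3, p1=3, p2=0, p3=3, p4=2, p5=1)
step 3: fire T2:  (p0=3, p1=3, p2=0, p3=3, p4=2, p5=1) → (p0=0, p1=3, p2=0, p3=3, p4=2, p5=3)
step 4: fire T3:  (p0=0, p1=3, p2=0, p3=3, p4=2, p5=3) → (p0=2, p1=3, p2=0, p3=3, p4=2, p5=0)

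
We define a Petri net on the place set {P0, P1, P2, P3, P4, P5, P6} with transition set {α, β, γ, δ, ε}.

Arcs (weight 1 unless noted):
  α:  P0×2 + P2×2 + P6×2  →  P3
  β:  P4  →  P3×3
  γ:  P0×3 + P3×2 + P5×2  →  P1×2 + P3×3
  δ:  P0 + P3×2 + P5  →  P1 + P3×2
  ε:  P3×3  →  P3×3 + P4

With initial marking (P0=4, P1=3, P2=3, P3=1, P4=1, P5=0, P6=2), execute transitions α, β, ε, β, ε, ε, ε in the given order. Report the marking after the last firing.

(P0=2, P1=3, P2=1, P3=8, P4=3, P5=0, P6=0)

step 1: fire α:  (P0=4, P1=3, P2=3, P3=1, P4=1, P5=0, P6=2) → (P0=2, P1=3, P2=1, P3=2, P4=1, P5=0, P6=0)
step 2: fire β:  (P0=2, P1=3, P2=1, P3=2, P4=1, P5=0, P6=0) → (P0=2, P1=3, P2=1, P3=5, P4=0, P5=0, P6=0)
step 3: fire ε:  (P0=2, P1=3, P2=1, P3=5, P4=0, P5=0, P6=0) → (P0=2, P1=3, P2=1, P3=5, P4=1, P5=0, P6=0)
step 4: fire β:  (P0=2, P1=3, P2=1, P3=5, P4=1, P5=0, P6=0) → (P0=2, P1=3, P2=1, P3=8, P4=0, P5=0, P6=0)
step 5: fire ε:  (P0=2, P1=3, P2=1, P3=8, P4=0, P5=0, P6=0) → (P0=2, P1=3, P2=1, P3=8, P4=1, P5=0, P6=0)
step 6: fire ε:  (P0=2, P1=3, P2=1, P3=8, P4=1, P5=0, P6=0) → (P0=2, P1=3, P2=1, P3=8, P4=2, P5=0, P6=0)
step 7: fire ε:  (P0=2, P1=3, P2=1, P3=8, P4=2, P5=0, P6=0) → (P0=2, P1=3, P2=1, P3=8, P4=3, P5=0, P6=0)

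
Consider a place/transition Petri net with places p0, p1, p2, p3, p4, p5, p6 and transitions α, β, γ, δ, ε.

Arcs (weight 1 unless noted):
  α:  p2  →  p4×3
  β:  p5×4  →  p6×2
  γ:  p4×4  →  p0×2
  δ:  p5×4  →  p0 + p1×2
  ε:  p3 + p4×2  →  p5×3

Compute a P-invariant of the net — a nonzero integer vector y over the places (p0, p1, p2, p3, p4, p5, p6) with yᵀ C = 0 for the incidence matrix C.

y = (p0:2, p1:-1, p2:3, p3:-2, p4:1, p5:0, p6:0)

Incidence matrix C (rows=places, cols=transitions):
        α    β    γ    δ    ε
   p0   0    0    2    1    0
   p1   0    0    0    2    0
   p2  -1    0    0    0    0
   p3   0    0    0    0   -1
   p4   3    0   -4    0   -2
   p5   0   -4    0   -4    3
   p6   0    2    0    0    0

Candidate y = [2, -1, 3, -2, 1, 0, 0]; check y·C column-wise:
  col α: 2·0 + -1·0 + 3·-1 + -2·0 + 1·3 = 0
  col β: 2·0 + -1·0 + 3·0 + -2·0 + 1·0 + 0·-4 + 0·2 = 0
  col γ: 2·2 + -1·0 + 3·0 + -2·0 + 1·-4 = 0
  col δ: 2·1 + -1·2 + 3·0 + -2·0 + 1·0 + 0·-4 = 0
  col ε: 2·0 + -1·0 + 3·0 + -2·-1 + 1·-2 + 0·3 = 0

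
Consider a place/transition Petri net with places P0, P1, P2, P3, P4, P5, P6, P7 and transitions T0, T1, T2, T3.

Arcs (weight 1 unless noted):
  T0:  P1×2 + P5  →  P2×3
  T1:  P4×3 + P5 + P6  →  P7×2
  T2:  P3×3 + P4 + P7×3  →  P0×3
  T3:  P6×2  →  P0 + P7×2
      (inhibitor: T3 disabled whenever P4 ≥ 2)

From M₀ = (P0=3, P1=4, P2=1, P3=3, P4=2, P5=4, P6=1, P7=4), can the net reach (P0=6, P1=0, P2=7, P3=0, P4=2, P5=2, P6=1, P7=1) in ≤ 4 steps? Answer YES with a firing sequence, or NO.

NO — not reachable within 4 firings

depth 0: 1 marking
depth 1: 3 markings reached so far
depth 2: 5 markings reached so far
depth 3: 6 markings reached so far
depth 4: 6 markings reached so far
(frontier empty at depth 4; search complete)
target is not among the 6 markings reachable within 4 steps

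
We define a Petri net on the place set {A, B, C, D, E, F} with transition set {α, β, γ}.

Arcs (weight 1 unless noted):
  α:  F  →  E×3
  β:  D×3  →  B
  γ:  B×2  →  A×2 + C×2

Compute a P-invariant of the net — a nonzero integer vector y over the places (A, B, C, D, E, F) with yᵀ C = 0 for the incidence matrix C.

Incidence matrix C (rows=places, cols=transitions):
        α    β    γ
    A   0    0    2
    B   0    1   -2
    C   0    0    2
    D   0   -3    0
    E   3    0    0
    F  -1    0    0

Candidate y = [1, 0, -1, 0, 0, 0]; check y·C column-wise:
  col α: 1·0 + -1·0 + 0·3 + 0·-1 = 0
  col β: 1·0 + 0·1 + -1·0 + 0·-3 = 0
  col γ: 1·2 + 0·-2 + -1·2 = 0

y = (A:1, B:0, C:-1, D:0, E:0, F:0)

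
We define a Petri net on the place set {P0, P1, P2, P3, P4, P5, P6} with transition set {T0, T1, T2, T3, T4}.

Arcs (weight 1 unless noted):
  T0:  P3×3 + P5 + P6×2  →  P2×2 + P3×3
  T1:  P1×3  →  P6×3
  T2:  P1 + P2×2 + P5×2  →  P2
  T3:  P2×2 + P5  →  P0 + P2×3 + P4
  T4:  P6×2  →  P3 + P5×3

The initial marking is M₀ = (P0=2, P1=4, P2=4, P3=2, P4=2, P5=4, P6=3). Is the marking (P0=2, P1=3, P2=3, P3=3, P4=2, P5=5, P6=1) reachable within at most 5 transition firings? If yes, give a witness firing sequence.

YES — reachable via ⟨T2, T4⟩ (2 firings)

step 1: fire T2:  (P0=2, P1=4, P2=4, P3=2, P4=2, P5=4, P6=3) → (P0=2, P1=3, P2=3, P3=2, P4=2, P5=2, P6=3)
step 2: fire T4:  (P0=2, P1=3, P2=3, P3=2, P4=2, P5=2, P6=3) → (P0=2, P1=3, P2=3, P3=3, P4=2, P5=5, P6=1)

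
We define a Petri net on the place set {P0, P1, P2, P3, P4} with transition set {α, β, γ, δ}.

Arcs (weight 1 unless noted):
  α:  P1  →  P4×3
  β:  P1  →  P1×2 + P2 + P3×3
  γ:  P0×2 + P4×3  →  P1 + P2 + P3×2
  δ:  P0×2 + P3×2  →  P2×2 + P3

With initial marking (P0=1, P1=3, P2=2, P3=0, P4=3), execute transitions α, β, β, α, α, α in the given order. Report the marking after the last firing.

step 1: fire α:  (P0=1, P1=3, P2=2, P3=0, P4=3) → (P0=1, P1=2, P2=2, P3=0, P4=6)
step 2: fire β:  (P0=1, P1=2, P2=2, P3=0, P4=6) → (P0=1, P1=3, P2=3, P3=3, P4=6)
step 3: fire β:  (P0=1, P1=3, P2=3, P3=3, P4=6) → (P0=1, P1=4, P2=4, P3=6, P4=6)
step 4: fire α:  (P0=1, P1=4, P2=4, P3=6, P4=6) → (P0=1, P1=3, P2=4, P3=6, P4=9)
step 5: fire α:  (P0=1, P1=3, P2=4, P3=6, P4=9) → (P0=1, P1=2, P2=4, P3=6, P4=12)
step 6: fire α:  (P0=1, P1=2, P2=4, P3=6, P4=12) → (P0=1, P1=1, P2=4, P3=6, P4=15)

(P0=1, P1=1, P2=4, P3=6, P4=15)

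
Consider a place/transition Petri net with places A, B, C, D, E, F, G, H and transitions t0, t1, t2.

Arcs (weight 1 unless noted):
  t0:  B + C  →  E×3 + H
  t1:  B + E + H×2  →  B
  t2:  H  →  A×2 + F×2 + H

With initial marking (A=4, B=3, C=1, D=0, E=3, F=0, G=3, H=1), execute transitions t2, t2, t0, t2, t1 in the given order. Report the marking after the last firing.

step 1: fire t2:  (A=4, B=3, C=1, D=0, E=3, F=0, G=3, H=1) → (A=6, B=3, C=1, D=0, E=3, F=2, G=3, H=1)
step 2: fire t2:  (A=6, B=3, C=1, D=0, E=3, F=2, G=3, H=1) → (A=8, B=3, C=1, D=0, E=3, F=4, G=3, H=1)
step 3: fire t0:  (A=8, B=3, C=1, D=0, E=3, F=4, G=3, H=1) → (A=8, B=2, C=0, D=0, E=6, F=4, G=3, H=2)
step 4: fire t2:  (A=8, B=2, C=0, D=0, E=6, F=4, G=3, H=2) → (A=10, B=2, C=0, D=0, E=6, F=6, G=3, H=2)
step 5: fire t1:  (A=10, B=2, C=0, D=0, E=6, F=6, G=3, H=2) → (A=10, B=2, C=0, D=0, E=5, F=6, G=3, H=0)

(A=10, B=2, C=0, D=0, E=5, F=6, G=3, H=0)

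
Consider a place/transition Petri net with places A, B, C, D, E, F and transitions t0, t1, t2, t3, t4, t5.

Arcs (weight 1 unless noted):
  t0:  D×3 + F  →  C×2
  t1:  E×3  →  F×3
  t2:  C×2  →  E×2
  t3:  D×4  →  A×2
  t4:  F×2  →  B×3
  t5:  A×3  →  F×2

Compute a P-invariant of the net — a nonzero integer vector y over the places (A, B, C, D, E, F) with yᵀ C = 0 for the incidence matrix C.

Incidence matrix C (rows=places, cols=transitions):
       t0   t1   t2   t3   t4   t5
    A   0    0    0    2    0   -3
    B   0    0    0    0    3    0
    C   2    0   -2    0    0    0
    D  -3    0    0   -4    0    0
    E   0   -3    2    0    0    0
    F  -1    3    0    0   -2    2

Candidate y = [2, 2, 3, 1, 3, 3]; check y·C column-wise:
  col t0: 2·0 + 2·0 + 3·2 + 1·-3 + 3·0 + 3·-1 = 0
  col t1: 2·0 + 2·0 + 3·0 + 1·0 + 3·-3 + 3·3 = 0
  col t2: 2·0 + 2·0 + 3·-2 + 1·0 + 3·2 + 3·0 = 0
  col t3: 2·2 + 2·0 + 3·0 + 1·-4 + 3·0 + 3·0 = 0
  col t4: 2·0 + 2·3 + 3·0 + 1·0 + 3·0 + 3·-2 = 0
  col t5: 2·-3 + 2·0 + 3·0 + 1·0 + 3·0 + 3·2 = 0

y = (A:2, B:2, C:3, D:1, E:3, F:3)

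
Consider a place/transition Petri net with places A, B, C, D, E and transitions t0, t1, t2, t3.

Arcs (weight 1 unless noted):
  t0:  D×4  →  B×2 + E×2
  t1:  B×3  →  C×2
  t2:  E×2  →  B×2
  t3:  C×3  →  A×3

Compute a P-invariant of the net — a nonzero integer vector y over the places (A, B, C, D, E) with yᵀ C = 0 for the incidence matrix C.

y = (A:3, B:2, C:3, D:2, E:2)

Incidence matrix C (rows=places, cols=transitions):
       t0   t1   t2   t3
    A   0    0    0    3
    B   2   -3    2    0
    C   0    2    0   -3
    D  -4    0    0    0
    E   2    0   -2    0

Candidate y = [3, 2, 3, 2, 2]; check y·C column-wise:
  col t0: 3·0 + 2·2 + 3·0 + 2·-4 + 2·2 = 0
  col t1: 3·0 + 2·-3 + 3·2 + 2·0 + 2·0 = 0
  col t2: 3·0 + 2·2 + 3·0 + 2·0 + 2·-2 = 0
  col t3: 3·3 + 2·0 + 3·-3 + 2·0 + 2·0 = 0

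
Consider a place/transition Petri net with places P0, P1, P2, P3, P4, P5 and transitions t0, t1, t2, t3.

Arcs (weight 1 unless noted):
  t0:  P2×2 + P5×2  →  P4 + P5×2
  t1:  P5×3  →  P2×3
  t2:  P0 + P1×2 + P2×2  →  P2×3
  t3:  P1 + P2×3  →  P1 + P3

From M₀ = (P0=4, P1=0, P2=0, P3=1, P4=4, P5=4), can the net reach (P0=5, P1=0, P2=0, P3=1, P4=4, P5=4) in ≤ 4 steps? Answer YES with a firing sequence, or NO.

NO — not reachable within 4 firings

depth 0: 1 marking
depth 1: 2 markings reached so far
depth 2: 2 markings reached so far
(frontier empty at depth 2; search complete)
target is not among the 2 markings reachable within 4 steps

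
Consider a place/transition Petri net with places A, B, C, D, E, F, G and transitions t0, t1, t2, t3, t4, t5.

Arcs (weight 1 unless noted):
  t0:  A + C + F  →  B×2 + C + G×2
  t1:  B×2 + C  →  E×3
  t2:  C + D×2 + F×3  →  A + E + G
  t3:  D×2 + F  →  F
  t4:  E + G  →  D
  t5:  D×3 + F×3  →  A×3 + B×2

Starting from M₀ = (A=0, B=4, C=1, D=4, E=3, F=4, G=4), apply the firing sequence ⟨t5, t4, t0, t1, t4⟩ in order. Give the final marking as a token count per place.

step 1: fire t5:  (A=0, B=4, C=1, D=4, E=3, F=4, G=4) → (A=3, B=6, C=1, D=1, E=3, F=1, G=4)
step 2: fire t4:  (A=3, B=6, C=1, D=1, E=3, F=1, G=4) → (A=3, B=6, C=1, D=2, E=2, F=1, G=3)
step 3: fire t0:  (A=3, B=6, C=1, D=2, E=2, F=1, G=3) → (A=2, B=8, C=1, D=2, E=2, F=0, G=5)
step 4: fire t1:  (A=2, B=8, C=1, D=2, E=2, F=0, G=5) → (A=2, B=6, C=0, D=2, E=5, F=0, G=5)
step 5: fire t4:  (A=2, B=6, C=0, D=2, E=5, F=0, G=5) → (A=2, B=6, C=0, D=3, E=4, F=0, G=4)

(A=2, B=6, C=0, D=3, E=4, F=0, G=4)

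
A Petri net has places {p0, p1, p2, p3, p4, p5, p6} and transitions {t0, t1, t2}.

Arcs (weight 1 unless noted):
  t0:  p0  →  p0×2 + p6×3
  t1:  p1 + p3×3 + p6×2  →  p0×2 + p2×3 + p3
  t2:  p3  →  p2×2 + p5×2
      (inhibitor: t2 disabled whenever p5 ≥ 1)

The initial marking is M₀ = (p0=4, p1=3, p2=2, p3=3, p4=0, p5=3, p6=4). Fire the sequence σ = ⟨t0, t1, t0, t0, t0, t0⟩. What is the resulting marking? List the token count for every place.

step 1: fire t0:  (p0=4, p1=3, p2=2, p3=3, p4=0, p5=3, p6=4) → (p0=5, p1=3, p2=2, p3=3, p4=0, p5=3, p6=7)
step 2: fire t1:  (p0=5, p1=3, p2=2, p3=3, p4=0, p5=3, p6=7) → (p0=7, p1=2, p2=5, p3=1, p4=0, p5=3, p6=5)
step 3: fire t0:  (p0=7, p1=2, p2=5, p3=1, p4=0, p5=3, p6=5) → (p0=8, p1=2, p2=5, p3=1, p4=0, p5=3, p6=8)
step 4: fire t0:  (p0=8, p1=2, p2=5, p3=1, p4=0, p5=3, p6=8) → (p0=9, p1=2, p2=5, p3=1, p4=0, p5=3, p6=11)
step 5: fire t0:  (p0=9, p1=2, p2=5, p3=1, p4=0, p5=3, p6=11) → (p0=10, p1=2, p2=5, p3=1, p4=0, p5=3, p6=14)
step 6: fire t0:  (p0=10, p1=2, p2=5, p3=1, p4=0, p5=3, p6=14) → (p0=11, p1=2, p2=5, p3=1, p4=0, p5=3, p6=17)

(p0=11, p1=2, p2=5, p3=1, p4=0, p5=3, p6=17)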